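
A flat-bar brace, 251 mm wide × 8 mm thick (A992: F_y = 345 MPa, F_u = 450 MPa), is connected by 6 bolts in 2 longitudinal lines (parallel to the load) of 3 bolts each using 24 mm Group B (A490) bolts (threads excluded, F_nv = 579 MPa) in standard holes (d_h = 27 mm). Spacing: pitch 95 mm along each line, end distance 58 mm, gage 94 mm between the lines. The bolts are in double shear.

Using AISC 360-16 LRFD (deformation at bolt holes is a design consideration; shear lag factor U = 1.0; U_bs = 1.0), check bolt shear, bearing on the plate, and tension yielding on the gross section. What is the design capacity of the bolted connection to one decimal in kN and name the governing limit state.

Bolt shear: A_b = π(24)²/4 = 452.39 mm². φR_n = 0.75 × 579 × 452.39 × 6 × 2 = 2357.4 kN.
Bearing (8 mm plate, F_u = 450 MPa): end bolts L_c = 58 − 27/2 = 44.5, R_n = min(1.2×44.5×8×450, 2.4×24×8×450) = 192.24 kN/bolt; interior L_c = 95 − 27 = 68, R_n = 207.36 kN/bolt. φR_n = 0.75 × (2×192.24 + 4×207.36) = 910.4 kN.
Tension yield (gross): A_g = 251×8 = 2008 mm². φR_n = 0.90 × 345 × 2008 = 623.5 kN.
Governing: min(2357.4, 910.4, 623.5) = 623.5 kN → gross-section yield.

623.5 kN (gross-section yield governs)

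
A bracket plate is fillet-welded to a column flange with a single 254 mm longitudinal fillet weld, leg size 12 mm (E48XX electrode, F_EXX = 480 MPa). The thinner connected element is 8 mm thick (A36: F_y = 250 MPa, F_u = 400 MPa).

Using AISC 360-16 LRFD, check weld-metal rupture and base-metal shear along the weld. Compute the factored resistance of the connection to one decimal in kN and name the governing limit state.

Weld metal: throat = 0.707×12 = 8.484 mm, L = 254 mm. φR_n = 0.75 × 0.6 × 480 × 8.484 × 254 = 465.5 kN.
Base metal shear (8 mm plate): yield φR_n = 1.0×0.6×250×8×254 = 304.8 kN; rupture φR_n = 0.75×0.6×400×8×254 = 365.8 kN; take 304.8 kN (yield).
Governing: min(465.5, 304.8) = 304.8 kN → base-metal shear.

304.8 kN (base-metal shear governs)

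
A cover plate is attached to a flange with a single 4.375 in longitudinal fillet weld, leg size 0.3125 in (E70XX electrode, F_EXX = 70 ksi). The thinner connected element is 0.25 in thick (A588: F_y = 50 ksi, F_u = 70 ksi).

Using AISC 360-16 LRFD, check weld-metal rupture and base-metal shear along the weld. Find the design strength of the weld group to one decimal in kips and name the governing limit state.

30.4 kips (weld metal governs)

Weld metal: throat = 0.707×0.3125 = 0.22094 in, L = 4.375 in. φR_n = 0.75 × 0.6 × 70 × 0.22094 × 4.375 = 30.4 kips.
Base metal shear (0.25 in plate): yield φR_n = 1.0×0.6×50×0.25×4.375 = 32.8 kips; rupture φR_n = 0.75×0.6×70×0.25×4.375 = 34.5 kips; take 32.8 kips (yield).
Governing: min(30.4, 32.8) = 30.4 kips → weld metal.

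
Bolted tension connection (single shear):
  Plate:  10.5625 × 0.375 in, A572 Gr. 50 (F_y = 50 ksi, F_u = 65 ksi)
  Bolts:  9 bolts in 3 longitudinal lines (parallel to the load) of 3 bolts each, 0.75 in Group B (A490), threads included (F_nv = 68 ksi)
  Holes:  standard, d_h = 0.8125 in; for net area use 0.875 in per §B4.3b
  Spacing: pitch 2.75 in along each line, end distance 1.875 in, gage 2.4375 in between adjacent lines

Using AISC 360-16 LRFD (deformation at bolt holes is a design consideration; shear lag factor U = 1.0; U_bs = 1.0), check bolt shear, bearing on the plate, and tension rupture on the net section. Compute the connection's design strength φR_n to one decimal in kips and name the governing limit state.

Bolt shear: A_b = π(0.75)²/4 = 0.44179 in². φR_n = 0.75 × 68 × 0.44179 × 9 × 1 = 202.8 kips.
Bearing (0.375 in plate, F_u = 65 ksi): end bolts L_c = 1.875 − 0.8125/2 = 1.46875, R_n = min(1.2×1.46875×0.375×65, 2.4×0.75×0.375×65) = 42.961 kips/bolt; interior L_c = 2.75 − 0.8125 = 1.9375, R_n = 43.875 kips/bolt. φR_n = 0.75 × (3×42.961 + 6×43.875) = 294.1 kips.
Tension rupture (net): A_n = (10.5625 − 3×0.875)×0.375 = 2.9766 in² (U = 1.0, A_e = A_n). φR_n = 0.75 × 65 × 2.9766 = 145.1 kips.
Governing: min(202.8, 294.1, 145.1) = 145.1 kips → net-section rupture.

145.1 kips (net-section rupture governs)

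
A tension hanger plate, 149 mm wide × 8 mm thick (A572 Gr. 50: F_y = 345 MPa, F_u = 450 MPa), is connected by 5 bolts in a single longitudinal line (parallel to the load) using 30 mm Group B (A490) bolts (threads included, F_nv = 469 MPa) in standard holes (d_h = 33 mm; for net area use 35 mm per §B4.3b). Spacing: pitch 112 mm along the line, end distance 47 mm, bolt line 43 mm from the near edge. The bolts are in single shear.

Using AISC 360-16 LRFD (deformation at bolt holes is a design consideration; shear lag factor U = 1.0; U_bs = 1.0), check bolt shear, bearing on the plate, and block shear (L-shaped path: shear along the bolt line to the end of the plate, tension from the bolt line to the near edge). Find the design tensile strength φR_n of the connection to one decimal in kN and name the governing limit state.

615.6 kN (block shear governs)

Bolt shear: A_b = π(30)²/4 = 706.86 mm². φR_n = 0.75 × 469 × 706.86 × 5 × 1 = 1243.2 kN.
Bearing (8 mm plate, F_u = 450 MPa): end bolts L_c = 47 − 33/2 = 30.5, R_n = min(1.2×30.5×8×450, 2.4×30×8×450) = 131.76 kN/bolt; interior L_c = 112 − 33 = 79, R_n = 259.2 kN/bolt. φR_n = 0.75 × (1×131.76 + 4×259.2) = 876.4 kN.
Block shear: shear path 1×[47+4×112] = 1×495 mm, A_gv = 3960, A_nv = 1×(495 − 4.5×35)×8 = 2700 mm²; tension to near edge: (43 − 0.5×35)×8 = 204 mm². R_n = min(0.6×450×2700, 0.6×345×3960) + 1.0×450×204 = min(729, 819.72) + 91.8 = 820.8 kN. φR_n = 0.75 × 820.8 = 615.6 kN.
Governing: min(1243.2, 876.4, 615.6) = 615.6 kN → block shear.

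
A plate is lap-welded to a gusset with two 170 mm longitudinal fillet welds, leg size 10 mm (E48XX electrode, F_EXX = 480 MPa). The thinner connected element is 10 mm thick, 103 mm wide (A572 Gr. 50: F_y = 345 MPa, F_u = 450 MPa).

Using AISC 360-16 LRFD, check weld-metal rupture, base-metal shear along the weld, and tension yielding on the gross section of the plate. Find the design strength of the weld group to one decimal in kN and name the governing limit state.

319.8 kN (gross-section yield governs)

Weld metal: throat = 0.707×10 = 7.07 mm, L = 2×170 = 340 mm. φR_n = 0.75 × 0.6 × 480 × 7.07 × 340 = 519.2 kN.
Base metal shear (10 mm plate): yield φR_n = 1.0×0.6×345×10×340 = 703.8 kN; rupture φR_n = 0.75×0.6×450×10×340 = 688.5 kN; take 688.5 kN (rupture).
Tension yield (gross): A_g = 103×10 = 1030 mm². φR_n = 0.90 × 345 × 1030 = 319.8 kN.
Governing: min(519.2, 688.5, 319.8) = 319.8 kN → gross-section yield.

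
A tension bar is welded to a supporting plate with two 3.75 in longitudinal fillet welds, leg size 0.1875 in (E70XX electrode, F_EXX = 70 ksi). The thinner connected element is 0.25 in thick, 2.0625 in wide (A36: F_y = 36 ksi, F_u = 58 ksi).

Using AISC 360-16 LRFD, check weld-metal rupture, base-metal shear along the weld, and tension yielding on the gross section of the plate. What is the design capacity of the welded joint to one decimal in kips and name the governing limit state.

Weld metal: throat = 0.707×0.1875 = 0.13256 in, L = 2×3.75 = 7.5 in. φR_n = 0.75 × 0.6 × 70 × 0.13256 × 7.5 = 31.3 kips.
Base metal shear (0.25 in plate): yield φR_n = 1.0×0.6×36×0.25×7.5 = 40.5 kips; rupture φR_n = 0.75×0.6×58×0.25×7.5 = 48.9 kips; take 40.5 kips (yield).
Tension yield (gross): A_g = 2.0625×0.25 = 0.51563 in². φR_n = 0.90 × 36 × 0.51563 = 16.7 kips.
Governing: min(31.3, 40.5, 16.7) = 16.7 kips → gross-section yield.

16.7 kips (gross-section yield governs)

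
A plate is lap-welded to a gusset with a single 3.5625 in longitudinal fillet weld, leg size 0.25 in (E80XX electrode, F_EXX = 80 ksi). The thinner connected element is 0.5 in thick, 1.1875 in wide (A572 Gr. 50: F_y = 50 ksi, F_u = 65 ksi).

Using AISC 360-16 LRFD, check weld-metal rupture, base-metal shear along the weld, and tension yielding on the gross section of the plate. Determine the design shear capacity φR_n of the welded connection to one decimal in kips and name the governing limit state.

Weld metal: throat = 0.707×0.25 = 0.17675 in, L = 3.5625 in. φR_n = 0.75 × 0.6 × 80 × 0.17675 × 3.5625 = 22.7 kips.
Base metal shear (0.5 in plate): yield φR_n = 1.0×0.6×50×0.5×3.5625 = 53.4 kips; rupture φR_n = 0.75×0.6×65×0.5×3.5625 = 52.1 kips; take 52.1 kips (rupture).
Tension yield (gross): A_g = 1.1875×0.5 = 0.59375 in². φR_n = 0.90 × 50 × 0.59375 = 26.7 kips.
Governing: min(22.7, 52.1, 26.7) = 22.7 kips → weld metal.

22.7 kips (weld metal governs)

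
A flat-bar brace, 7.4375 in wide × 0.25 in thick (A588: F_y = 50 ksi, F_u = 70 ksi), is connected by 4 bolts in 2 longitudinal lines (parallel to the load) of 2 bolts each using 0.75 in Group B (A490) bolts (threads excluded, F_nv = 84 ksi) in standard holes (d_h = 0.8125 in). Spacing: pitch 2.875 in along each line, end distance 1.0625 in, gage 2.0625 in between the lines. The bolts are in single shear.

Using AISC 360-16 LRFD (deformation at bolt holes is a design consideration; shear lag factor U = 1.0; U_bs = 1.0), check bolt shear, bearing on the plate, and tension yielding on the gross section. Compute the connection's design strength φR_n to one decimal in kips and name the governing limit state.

67.9 kips (bearing governs)

Bolt shear: A_b = π(0.75)²/4 = 0.44179 in². φR_n = 0.75 × 84 × 0.44179 × 4 × 1 = 111.3 kips.
Bearing (0.25 in plate, F_u = 70 ksi): end bolts L_c = 1.0625 − 0.8125/2 = 0.65625, R_n = min(1.2×0.65625×0.25×70, 2.4×0.75×0.25×70) = 13.781 kips/bolt; interior L_c = 2.875 − 0.8125 = 2.0625, R_n = 31.5 kips/bolt. φR_n = 0.75 × (2×13.781 + 2×31.5) = 67.9 kips.
Tension yield (gross): A_g = 7.4375×0.25 = 1.8594 in². φR_n = 0.90 × 50 × 1.8594 = 83.7 kips.
Governing: min(111.3, 67.9, 83.7) = 67.9 kips → bearing.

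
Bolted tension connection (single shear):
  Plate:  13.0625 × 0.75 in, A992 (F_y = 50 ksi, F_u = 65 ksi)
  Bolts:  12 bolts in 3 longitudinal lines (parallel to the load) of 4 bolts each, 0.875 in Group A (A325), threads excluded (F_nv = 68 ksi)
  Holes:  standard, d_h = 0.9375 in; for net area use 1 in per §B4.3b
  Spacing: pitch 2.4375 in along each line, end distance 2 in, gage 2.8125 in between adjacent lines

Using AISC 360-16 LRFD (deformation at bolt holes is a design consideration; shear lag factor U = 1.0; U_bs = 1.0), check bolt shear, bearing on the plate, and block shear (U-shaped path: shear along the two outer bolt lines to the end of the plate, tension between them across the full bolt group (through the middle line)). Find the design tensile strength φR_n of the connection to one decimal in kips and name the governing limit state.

Bolt shear: A_b = π(0.875)²/4 = 0.60132 in². φR_n = 0.75 × 68 × 0.60132 × 12 × 1 = 368.0 kips.
Bearing (0.75 in plate, F_u = 65 ksi): end bolts L_c = 2 − 0.9375/2 = 1.53125, R_n = min(1.2×1.53125×0.75×65, 2.4×0.875×0.75×65) = 89.578 kips/bolt; interior L_c = 2.4375 − 0.9375 = 1.5, R_n = 87.75 kips/bolt. φR_n = 0.75 × (3×89.578 + 9×87.75) = 793.9 kips.
Block shear: shear path 2×[2+3×2.4375] = 2×9.3125 in, A_gv = 13.969, A_nv = 2×(9.3125 − 3.5×1)×0.75 = 8.7188 in²; tension across gage: (5.625 − 2×1)×0.75 = 2.7188 in². R_n = min(0.6×65×8.7188, 0.6×50×13.969) + 1.0×65×2.7188 = min(340.03, 419.07) + 176.72 = 516.75 kips. φR_n = 0.75 × 516.75 = 387.6 kips.
Governing: min(368.0, 793.9, 387.6) = 368.0 kips → bolt shear.

368.0 kips (bolt shear governs)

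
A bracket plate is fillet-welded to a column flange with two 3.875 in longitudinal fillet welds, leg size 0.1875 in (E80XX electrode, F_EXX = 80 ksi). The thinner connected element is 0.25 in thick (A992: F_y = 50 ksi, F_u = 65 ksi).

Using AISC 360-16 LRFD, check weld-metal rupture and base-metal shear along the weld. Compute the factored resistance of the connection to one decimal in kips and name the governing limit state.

Weld metal: throat = 0.707×0.1875 = 0.13256 in, L = 2×3.875 = 7.75 in. φR_n = 0.75 × 0.6 × 80 × 0.13256 × 7.75 = 37.0 kips.
Base metal shear (0.25 in plate): yield φR_n = 1.0×0.6×50×0.25×7.75 = 58.1 kips; rupture φR_n = 0.75×0.6×65×0.25×7.75 = 56.7 kips; take 56.7 kips (rupture).
Governing: min(37.0, 56.7) = 37.0 kips → weld metal.

37.0 kips (weld metal governs)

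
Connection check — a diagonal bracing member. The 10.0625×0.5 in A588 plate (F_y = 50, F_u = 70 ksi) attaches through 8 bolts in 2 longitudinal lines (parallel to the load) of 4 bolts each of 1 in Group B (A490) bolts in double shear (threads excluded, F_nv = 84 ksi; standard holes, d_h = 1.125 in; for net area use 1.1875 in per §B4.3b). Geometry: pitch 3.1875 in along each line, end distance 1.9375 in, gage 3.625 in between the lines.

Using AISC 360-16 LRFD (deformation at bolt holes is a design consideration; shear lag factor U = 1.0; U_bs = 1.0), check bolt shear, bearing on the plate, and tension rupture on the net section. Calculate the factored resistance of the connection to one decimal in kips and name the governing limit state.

201.8 kips (net-section rupture governs)

Bolt shear: A_b = π(1)²/4 = 0.7854 in². φR_n = 0.75 × 84 × 0.7854 × 8 × 2 = 791.7 kips.
Bearing (0.5 in plate, F_u = 70 ksi): end bolts L_c = 1.9375 − 1.125/2 = 1.375, R_n = min(1.2×1.375×0.5×70, 2.4×1×0.5×70) = 57.75 kips/bolt; interior L_c = 3.1875 − 1.125 = 2.0625, R_n = 84 kips/bolt. φR_n = 0.75 × (2×57.75 + 6×84) = 464.6 kips.
Tension rupture (net): A_n = (10.0625 − 2×1.1875)×0.5 = 3.8438 in² (U = 1.0, A_e = A_n). φR_n = 0.75 × 70 × 3.8438 = 201.8 kips.
Governing: min(791.7, 464.6, 201.8) = 201.8 kips → net-section rupture.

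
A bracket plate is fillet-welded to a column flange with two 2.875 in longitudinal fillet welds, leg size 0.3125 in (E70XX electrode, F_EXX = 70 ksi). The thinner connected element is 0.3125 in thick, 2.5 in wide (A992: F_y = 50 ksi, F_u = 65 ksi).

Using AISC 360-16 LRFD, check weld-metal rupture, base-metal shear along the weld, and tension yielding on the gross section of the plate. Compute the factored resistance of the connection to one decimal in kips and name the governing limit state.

Weld metal: throat = 0.707×0.3125 = 0.22094 in, L = 2×2.875 = 5.75 in. φR_n = 0.75 × 0.6 × 70 × 0.22094 × 5.75 = 40.0 kips.
Base metal shear (0.3125 in plate): yield φR_n = 1.0×0.6×50×0.3125×5.75 = 53.9 kips; rupture φR_n = 0.75×0.6×65×0.3125×5.75 = 52.6 kips; take 52.6 kips (rupture).
Tension yield (gross): A_g = 2.5×0.3125 = 0.78125 in². φR_n = 0.90 × 50 × 0.78125 = 35.2 kips.
Governing: min(40.0, 52.6, 35.2) = 35.2 kips → gross-section yield.

35.2 kips (gross-section yield governs)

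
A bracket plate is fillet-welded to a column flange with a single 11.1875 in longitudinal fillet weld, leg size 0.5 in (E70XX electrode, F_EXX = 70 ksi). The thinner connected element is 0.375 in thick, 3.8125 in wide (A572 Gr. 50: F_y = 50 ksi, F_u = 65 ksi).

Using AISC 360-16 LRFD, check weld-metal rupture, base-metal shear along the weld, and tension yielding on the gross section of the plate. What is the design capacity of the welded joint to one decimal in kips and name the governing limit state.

Weld metal: throat = 0.707×0.5 = 0.3535 in, L = 11.1875 in. φR_n = 0.75 × 0.6 × 70 × 0.3535 × 11.1875 = 124.6 kips.
Base metal shear (0.375 in plate): yield φR_n = 1.0×0.6×50×0.375×11.1875 = 125.9 kips; rupture φR_n = 0.75×0.6×65×0.375×11.1875 = 122.7 kips; take 122.7 kips (rupture).
Tension yield (gross): A_g = 3.8125×0.375 = 1.4297 in². φR_n = 0.90 × 50 × 1.4297 = 64.3 kips.
Governing: min(124.6, 122.7, 64.3) = 64.3 kips → gross-section yield.

64.3 kips (gross-section yield governs)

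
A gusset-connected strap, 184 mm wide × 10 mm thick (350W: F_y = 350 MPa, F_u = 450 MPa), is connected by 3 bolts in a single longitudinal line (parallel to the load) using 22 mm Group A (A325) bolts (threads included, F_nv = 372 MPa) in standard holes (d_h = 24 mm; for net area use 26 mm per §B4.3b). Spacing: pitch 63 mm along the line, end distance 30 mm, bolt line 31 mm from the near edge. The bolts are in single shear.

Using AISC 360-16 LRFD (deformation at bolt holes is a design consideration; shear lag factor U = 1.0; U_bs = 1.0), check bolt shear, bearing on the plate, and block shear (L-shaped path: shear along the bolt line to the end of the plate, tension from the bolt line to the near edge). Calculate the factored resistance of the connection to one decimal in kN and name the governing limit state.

Bolt shear: A_b = π(22)²/4 = 380.13 mm². φR_n = 0.75 × 372 × 380.13 × 3 × 1 = 318.2 kN.
Bearing (10 mm plate, F_u = 450 MPa): end bolts L_c = 30 − 24/2 = 18, R_n = min(1.2×18×10×450, 2.4×22×10×450) = 97.2 kN/bolt; interior L_c = 63 − 24 = 39, R_n = 210.6 kN/bolt. φR_n = 0.75 × (1×97.2 + 2×210.6) = 388.8 kN.
Block shear: shear path 1×[30+2×63] = 1×156 mm, A_gv = 1560, A_nv = 1×(156 − 2.5×26)×10 = 910 mm²; tension to near edge: (31 − 0.5×26)×10 = 180 mm². R_n = min(0.6×450×910, 0.6×350×1560) + 1.0×450×180 = min(245.7, 327.6) + 81 = 326.7 kN. φR_n = 0.75 × 326.7 = 245.0 kN.
Governing: min(318.2, 388.8, 245.0) = 245.0 kN → block shear.

245.0 kN (block shear governs)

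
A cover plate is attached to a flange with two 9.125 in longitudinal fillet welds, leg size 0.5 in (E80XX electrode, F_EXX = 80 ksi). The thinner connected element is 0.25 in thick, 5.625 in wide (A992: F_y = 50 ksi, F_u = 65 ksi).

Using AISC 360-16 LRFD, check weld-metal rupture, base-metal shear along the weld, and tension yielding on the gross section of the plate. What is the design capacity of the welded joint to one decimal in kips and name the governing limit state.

63.3 kips (gross-section yield governs)

Weld metal: throat = 0.707×0.5 = 0.3535 in, L = 2×9.125 = 18.25 in. φR_n = 0.75 × 0.6 × 80 × 0.3535 × 18.25 = 232.2 kips.
Base metal shear (0.25 in plate): yield φR_n = 1.0×0.6×50×0.25×18.25 = 136.9 kips; rupture φR_n = 0.75×0.6×65×0.25×18.25 = 133.5 kips; take 133.5 kips (rupture).
Tension yield (gross): A_g = 5.625×0.25 = 1.4063 in². φR_n = 0.90 × 50 × 1.4063 = 63.3 kips.
Governing: min(232.2, 133.5, 63.3) = 63.3 kips → gross-section yield.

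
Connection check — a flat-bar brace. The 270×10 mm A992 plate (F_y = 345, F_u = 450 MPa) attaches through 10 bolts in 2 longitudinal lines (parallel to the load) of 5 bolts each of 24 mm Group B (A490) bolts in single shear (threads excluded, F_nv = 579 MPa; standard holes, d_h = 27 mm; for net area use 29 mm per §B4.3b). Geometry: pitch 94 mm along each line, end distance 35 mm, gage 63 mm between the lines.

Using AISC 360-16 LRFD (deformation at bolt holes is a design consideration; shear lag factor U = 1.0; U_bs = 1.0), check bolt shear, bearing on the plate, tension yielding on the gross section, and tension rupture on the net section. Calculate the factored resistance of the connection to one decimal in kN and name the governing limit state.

715.5 kN (net-section rupture governs)

Bolt shear: A_b = π(24)²/4 = 452.39 mm². φR_n = 0.75 × 579 × 452.39 × 10 × 1 = 1964.5 kN.
Bearing (10 mm plate, F_u = 450 MPa): end bolts L_c = 35 − 27/2 = 21.5, R_n = min(1.2×21.5×10×450, 2.4×24×10×450) = 116.1 kN/bolt; interior L_c = 94 − 27 = 67, R_n = 259.2 kN/bolt. φR_n = 0.75 × (2×116.1 + 8×259.2) = 1729.4 kN.
Tension yield (gross): A_g = 270×10 = 2700 mm². φR_n = 0.90 × 345 × 2700 = 838.4 kN.
Tension rupture (net): A_n = (270 − 2×29)×10 = 2120 mm² (U = 1.0, A_e = A_n). φR_n = 0.75 × 450 × 2120 = 715.5 kN.
Governing: min(1964.5, 1729.4, 838.4, 715.5) = 715.5 kN → net-section rupture.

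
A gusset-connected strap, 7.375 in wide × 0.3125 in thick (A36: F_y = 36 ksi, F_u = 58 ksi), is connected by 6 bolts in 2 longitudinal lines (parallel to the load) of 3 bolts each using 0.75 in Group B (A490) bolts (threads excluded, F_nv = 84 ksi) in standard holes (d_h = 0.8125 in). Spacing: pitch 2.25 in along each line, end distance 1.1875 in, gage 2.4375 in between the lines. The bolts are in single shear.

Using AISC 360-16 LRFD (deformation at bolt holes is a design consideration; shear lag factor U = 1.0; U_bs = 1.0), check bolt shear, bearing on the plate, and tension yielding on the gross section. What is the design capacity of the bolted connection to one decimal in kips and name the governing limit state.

Bolt shear: A_b = π(0.75)²/4 = 0.44179 in². φR_n = 0.75 × 84 × 0.44179 × 6 × 1 = 167.0 kips.
Bearing (0.3125 in plate, F_u = 58 ksi): end bolts L_c = 1.1875 − 0.8125/2 = 0.78125, R_n = min(1.2×0.78125×0.3125×58, 2.4×0.75×0.3125×58) = 16.992 kips/bolt; interior L_c = 2.25 − 0.8125 = 1.4375, R_n = 31.266 kips/bolt. φR_n = 0.75 × (2×16.992 + 4×31.266) = 119.3 kips.
Tension yield (gross): A_g = 7.375×0.3125 = 2.3047 in². φR_n = 0.90 × 36 × 2.3047 = 74.7 kips.
Governing: min(167.0, 119.3, 74.7) = 74.7 kips → gross-section yield.

74.7 kips (gross-section yield governs)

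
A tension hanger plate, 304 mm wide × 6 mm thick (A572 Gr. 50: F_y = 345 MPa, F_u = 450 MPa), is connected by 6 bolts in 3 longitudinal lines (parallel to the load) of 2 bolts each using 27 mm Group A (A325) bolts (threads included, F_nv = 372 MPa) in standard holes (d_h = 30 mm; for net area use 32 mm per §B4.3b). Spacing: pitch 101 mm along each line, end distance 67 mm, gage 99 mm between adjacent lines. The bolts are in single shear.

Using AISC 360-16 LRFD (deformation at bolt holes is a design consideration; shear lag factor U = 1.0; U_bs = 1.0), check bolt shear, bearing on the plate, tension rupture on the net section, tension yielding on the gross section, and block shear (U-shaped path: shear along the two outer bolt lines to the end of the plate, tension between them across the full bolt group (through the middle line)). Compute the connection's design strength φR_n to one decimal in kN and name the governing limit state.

Bolt shear: A_b = π(27)²/4 = 572.56 mm². φR_n = 0.75 × 372 × 572.56 × 6 × 1 = 958.5 kN.
Bearing (6 mm plate, F_u = 450 MPa): end bolts L_c = 67 − 30/2 = 52, R_n = min(1.2×52×6×450, 2.4×27×6×450) = 168.48 kN/bolt; interior L_c = 101 − 30 = 71, R_n = 174.96 kN/bolt. φR_n = 0.75 × (3×168.48 + 3×174.96) = 772.7 kN.
Tension rupture (net): A_n = (304 − 3×32)×6 = 1248 mm² (U = 1.0, A_e = A_n). φR_n = 0.75 × 450 × 1248 = 421.2 kN.
Tension yield (gross): A_g = 304×6 = 1824 mm². φR_n = 0.90 × 345 × 1824 = 566.4 kN.
Block shear: shear path 2×[67+1×101] = 2×168 mm, A_gv = 2016, A_nv = 2×(168 − 1.5×32)×6 = 1440 mm²; tension across gage: (198 − 2×32)×6 = 804 mm². R_n = min(0.6×450×1440, 0.6×345×2016) + 1.0×450×804 = min(388.8, 417.31) + 361.8 = 750.6 kN. φR_n = 0.75 × 750.6 = 563.0 kN.
Governing: min(958.5, 772.7, 421.2, 566.4, 563.0) = 421.2 kN → net-section rupture.

421.2 kN (net-section rupture governs)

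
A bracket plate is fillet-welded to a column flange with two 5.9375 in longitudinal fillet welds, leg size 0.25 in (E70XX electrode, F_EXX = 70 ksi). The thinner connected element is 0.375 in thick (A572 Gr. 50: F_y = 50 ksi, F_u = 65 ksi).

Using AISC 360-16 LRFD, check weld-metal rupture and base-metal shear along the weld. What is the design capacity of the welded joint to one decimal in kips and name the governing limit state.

Weld metal: throat = 0.707×0.25 = 0.17675 in, L = 2×5.9375 = 11.875 in. φR_n = 0.75 × 0.6 × 70 × 0.17675 × 11.875 = 66.1 kips.
Base metal shear (0.375 in plate): yield φR_n = 1.0×0.6×50×0.375×11.875 = 133.6 kips; rupture φR_n = 0.75×0.6×65×0.375×11.875 = 130.3 kips; take 130.3 kips (rupture).
Governing: min(66.1, 130.3) = 66.1 kips → weld metal.

66.1 kips (weld metal governs)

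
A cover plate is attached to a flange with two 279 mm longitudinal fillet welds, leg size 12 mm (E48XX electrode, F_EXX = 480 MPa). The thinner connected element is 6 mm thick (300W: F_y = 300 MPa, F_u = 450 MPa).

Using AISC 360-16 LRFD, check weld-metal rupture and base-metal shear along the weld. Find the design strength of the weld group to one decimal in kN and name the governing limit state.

Weld metal: throat = 0.707×12 = 8.484 mm, L = 2×279 = 558 mm. φR_n = 0.75 × 0.6 × 480 × 8.484 × 558 = 1022.6 kN.
Base metal shear (6 mm plate): yield φR_n = 1.0×0.6×300×6×558 = 602.6 kN; rupture φR_n = 0.75×0.6×450×6×558 = 678.0 kN; take 602.6 kN (yield).
Governing: min(1022.6, 602.6) = 602.6 kN → base-metal shear.

602.6 kN (base-metal shear governs)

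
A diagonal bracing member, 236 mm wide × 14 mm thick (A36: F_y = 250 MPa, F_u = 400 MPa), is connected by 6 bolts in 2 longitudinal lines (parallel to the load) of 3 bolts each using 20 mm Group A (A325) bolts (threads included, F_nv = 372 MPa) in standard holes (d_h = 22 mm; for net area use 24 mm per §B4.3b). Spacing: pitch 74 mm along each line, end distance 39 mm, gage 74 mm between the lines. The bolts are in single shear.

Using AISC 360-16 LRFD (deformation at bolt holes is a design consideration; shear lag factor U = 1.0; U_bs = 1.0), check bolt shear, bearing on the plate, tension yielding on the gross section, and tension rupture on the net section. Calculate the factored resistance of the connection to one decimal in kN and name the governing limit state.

525.9 kN (bolt shear governs)

Bolt shear: A_b = π(20)²/4 = 314.16 mm². φR_n = 0.75 × 372 × 314.16 × 6 × 1 = 525.9 kN.
Bearing (14 mm plate, F_u = 400 MPa): end bolts L_c = 39 − 22/2 = 28, R_n = min(1.2×28×14×400, 2.4×20×14×400) = 188.16 kN/bolt; interior L_c = 74 − 22 = 52, R_n = 268.8 kN/bolt. φR_n = 0.75 × (2×188.16 + 4×268.8) = 1088.6 kN.
Tension yield (gross): A_g = 236×14 = 3304 mm². φR_n = 0.90 × 250 × 3304 = 743.4 kN.
Tension rupture (net): A_n = (236 − 2×24)×14 = 2632 mm² (U = 1.0, A_e = A_n). φR_n = 0.75 × 400 × 2632 = 789.6 kN.
Governing: min(525.9, 1088.6, 743.4, 789.6) = 525.9 kN → bolt shear.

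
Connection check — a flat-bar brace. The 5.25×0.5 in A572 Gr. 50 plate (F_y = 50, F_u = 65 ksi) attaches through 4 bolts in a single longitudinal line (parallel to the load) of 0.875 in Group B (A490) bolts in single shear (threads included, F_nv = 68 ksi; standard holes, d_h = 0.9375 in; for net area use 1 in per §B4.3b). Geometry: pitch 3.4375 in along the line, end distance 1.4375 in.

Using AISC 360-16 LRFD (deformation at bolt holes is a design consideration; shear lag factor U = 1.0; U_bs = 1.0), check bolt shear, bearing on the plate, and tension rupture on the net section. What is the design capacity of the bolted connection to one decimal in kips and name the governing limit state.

103.6 kips (net-section rupture governs)

Bolt shear: A_b = π(0.875)²/4 = 0.60132 in². φR_n = 0.75 × 68 × 0.60132 × 4 × 1 = 122.7 kips.
Bearing (0.5 in plate, F_u = 65 ksi): end bolts L_c = 1.4375 − 0.9375/2 = 0.96875, R_n = min(1.2×0.96875×0.5×65, 2.4×0.875×0.5×65) = 37.781 kips/bolt; interior L_c = 3.4375 − 0.9375 = 2.5, R_n = 68.25 kips/bolt. φR_n = 0.75 × (1×37.781 + 3×68.25) = 181.9 kips.
Tension rupture (net): A_n = (5.25 − 1×1)×0.5 = 2.125 in² (U = 1.0, A_e = A_n). φR_n = 0.75 × 65 × 2.125 = 103.6 kips.
Governing: min(122.7, 181.9, 103.6) = 103.6 kips → net-section rupture.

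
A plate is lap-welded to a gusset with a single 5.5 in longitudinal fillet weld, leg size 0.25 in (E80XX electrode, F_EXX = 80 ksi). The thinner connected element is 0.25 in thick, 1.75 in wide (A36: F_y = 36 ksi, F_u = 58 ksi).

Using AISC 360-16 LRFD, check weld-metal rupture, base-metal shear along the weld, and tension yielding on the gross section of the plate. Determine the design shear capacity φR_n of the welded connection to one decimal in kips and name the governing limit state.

14.2 kips (gross-section yield governs)

Weld metal: throat = 0.707×0.25 = 0.17675 in, L = 5.5 in. φR_n = 0.75 × 0.6 × 80 × 0.17675 × 5.5 = 35.0 kips.
Base metal shear (0.25 in plate): yield φR_n = 1.0×0.6×36×0.25×5.5 = 29.7 kips; rupture φR_n = 0.75×0.6×58×0.25×5.5 = 35.9 kips; take 29.7 kips (yield).
Tension yield (gross): A_g = 1.75×0.25 = 0.4375 in². φR_n = 0.90 × 36 × 0.4375 = 14.2 kips.
Governing: min(35.0, 29.7, 14.2) = 14.2 kips → gross-section yield.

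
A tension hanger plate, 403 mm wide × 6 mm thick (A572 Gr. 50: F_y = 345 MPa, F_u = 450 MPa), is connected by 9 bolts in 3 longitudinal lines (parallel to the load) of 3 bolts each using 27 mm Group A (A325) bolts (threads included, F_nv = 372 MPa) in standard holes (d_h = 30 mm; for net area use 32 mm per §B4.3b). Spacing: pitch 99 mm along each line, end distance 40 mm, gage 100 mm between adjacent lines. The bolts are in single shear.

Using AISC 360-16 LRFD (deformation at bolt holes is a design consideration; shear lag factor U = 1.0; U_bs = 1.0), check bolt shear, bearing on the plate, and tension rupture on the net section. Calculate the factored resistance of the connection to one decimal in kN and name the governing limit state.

621.7 kN (net-section rupture governs)

Bolt shear: A_b = π(27)²/4 = 572.56 mm². φR_n = 0.75 × 372 × 572.56 × 9 × 1 = 1437.7 kN.
Bearing (6 mm plate, F_u = 450 MPa): end bolts L_c = 40 − 30/2 = 25, R_n = min(1.2×25×6×450, 2.4×27×6×450) = 81 kN/bolt; interior L_c = 99 − 30 = 69, R_n = 174.96 kN/bolt. φR_n = 0.75 × (3×81 + 6×174.96) = 969.6 kN.
Tension rupture (net): A_n = (403 − 3×32)×6 = 1842 mm² (U = 1.0, A_e = A_n). φR_n = 0.75 × 450 × 1842 = 621.7 kN.
Governing: min(1437.7, 969.6, 621.7) = 621.7 kN → net-section rupture.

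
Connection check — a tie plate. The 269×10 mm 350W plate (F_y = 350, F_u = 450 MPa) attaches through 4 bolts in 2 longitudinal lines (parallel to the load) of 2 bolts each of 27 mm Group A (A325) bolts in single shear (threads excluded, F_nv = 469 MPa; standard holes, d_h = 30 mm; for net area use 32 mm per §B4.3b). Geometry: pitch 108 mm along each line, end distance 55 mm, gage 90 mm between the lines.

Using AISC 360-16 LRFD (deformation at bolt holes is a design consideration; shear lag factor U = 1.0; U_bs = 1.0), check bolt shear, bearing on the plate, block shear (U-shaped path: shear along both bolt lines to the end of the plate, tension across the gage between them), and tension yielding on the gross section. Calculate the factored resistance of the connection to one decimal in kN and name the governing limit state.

Bolt shear: A_b = π(27)²/4 = 572.56 mm². φR_n = 0.75 × 469 × 572.56 × 4 × 1 = 805.6 kN.
Bearing (10 mm plate, F_u = 450 MPa): end bolts L_c = 55 − 30/2 = 40, R_n = min(1.2×40×10×450, 2.4×27×10×450) = 216 kN/bolt; interior L_c = 108 − 30 = 78, R_n = 291.6 kN/bolt. φR_n = 0.75 × (2×216 + 2×291.6) = 761.4 kN.
Block shear: shear path 2×[55+1×108] = 2×163 mm, A_gv = 3260, A_nv = 2×(163 − 1.5×32)×10 = 2300 mm²; tension across gage: (90 − 1×32)×10 = 580 mm². R_n = min(0.6×450×2300, 0.6×350×3260) + 1.0×450×580 = min(621, 684.6) + 261 = 882 kN. φR_n = 0.75 × 882 = 661.5 kN.
Tension yield (gross): A_g = 269×10 = 2690 mm². φR_n = 0.90 × 350 × 2690 = 847.4 kN.
Governing: min(805.6, 761.4, 661.5, 847.4) = 661.5 kN → block shear.

661.5 kN (block shear governs)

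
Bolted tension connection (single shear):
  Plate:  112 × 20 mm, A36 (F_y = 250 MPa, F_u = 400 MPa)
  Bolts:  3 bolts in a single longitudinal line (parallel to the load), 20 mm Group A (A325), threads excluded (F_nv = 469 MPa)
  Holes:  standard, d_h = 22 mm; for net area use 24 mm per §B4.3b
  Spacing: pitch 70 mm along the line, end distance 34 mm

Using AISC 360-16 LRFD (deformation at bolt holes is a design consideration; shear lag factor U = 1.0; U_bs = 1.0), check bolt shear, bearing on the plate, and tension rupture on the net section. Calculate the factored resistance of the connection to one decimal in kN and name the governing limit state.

Bolt shear: A_b = π(20)²/4 = 314.16 mm². φR_n = 0.75 × 469 × 314.16 × 3 × 1 = 331.5 kN.
Bearing (20 mm plate, F_u = 400 MPa): end bolts L_c = 34 − 22/2 = 23, R_n = min(1.2×23×20×400, 2.4×20×20×400) = 220.8 kN/bolt; interior L_c = 70 − 22 = 48, R_n = 384 kN/bolt. φR_n = 0.75 × (1×220.8 + 2×384) = 741.6 kN.
Tension rupture (net): A_n = (112 − 1×24)×20 = 1760 mm² (U = 1.0, A_e = A_n). φR_n = 0.75 × 400 × 1760 = 528.0 kN.
Governing: min(331.5, 741.6, 528.0) = 331.5 kN → bolt shear.

331.5 kN (bolt shear governs)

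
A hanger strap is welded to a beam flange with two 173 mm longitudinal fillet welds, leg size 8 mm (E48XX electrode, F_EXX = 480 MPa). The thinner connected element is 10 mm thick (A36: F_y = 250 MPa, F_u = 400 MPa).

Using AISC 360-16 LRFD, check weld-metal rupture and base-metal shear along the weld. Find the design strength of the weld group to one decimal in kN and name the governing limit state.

422.7 kN (weld metal governs)

Weld metal: throat = 0.707×8 = 5.656 mm, L = 2×173 = 346 mm. φR_n = 0.75 × 0.6 × 480 × 5.656 × 346 = 422.7 kN.
Base metal shear (10 mm plate): yield φR_n = 1.0×0.6×250×10×346 = 519.0 kN; rupture φR_n = 0.75×0.6×400×10×346 = 622.8 kN; take 519.0 kN (yield).
Governing: min(422.7, 519.0) = 422.7 kN → weld metal.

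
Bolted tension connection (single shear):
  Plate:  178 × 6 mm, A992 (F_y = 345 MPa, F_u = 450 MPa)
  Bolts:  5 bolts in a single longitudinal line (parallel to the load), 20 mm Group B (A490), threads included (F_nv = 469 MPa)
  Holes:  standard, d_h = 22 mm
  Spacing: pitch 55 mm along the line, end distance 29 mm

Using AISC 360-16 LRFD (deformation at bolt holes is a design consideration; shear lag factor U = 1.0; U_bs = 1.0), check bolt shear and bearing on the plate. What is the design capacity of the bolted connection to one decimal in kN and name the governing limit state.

Bolt shear: A_b = π(20)²/4 = 314.16 mm². φR_n = 0.75 × 469 × 314.16 × 5 × 1 = 552.5 kN.
Bearing (6 mm plate, F_u = 450 MPa): end bolts L_c = 29 − 22/2 = 18, R_n = min(1.2×18×6×450, 2.4×20×6×450) = 58.32 kN/bolt; interior L_c = 55 − 22 = 33, R_n = 106.92 kN/bolt. φR_n = 0.75 × (1×58.32 + 4×106.92) = 364.5 kN.
Governing: min(552.5, 364.5) = 364.5 kN → bearing.

364.5 kN (bearing governs)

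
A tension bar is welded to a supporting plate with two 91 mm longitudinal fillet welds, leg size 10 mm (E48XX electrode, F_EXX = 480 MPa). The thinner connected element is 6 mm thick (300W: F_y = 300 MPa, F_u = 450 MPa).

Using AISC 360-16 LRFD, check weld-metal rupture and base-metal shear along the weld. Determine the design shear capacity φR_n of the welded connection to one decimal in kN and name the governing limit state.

Weld metal: throat = 0.707×10 = 7.07 mm, L = 2×91 = 182 mm. φR_n = 0.75 × 0.6 × 480 × 7.07 × 182 = 277.9 kN.
Base metal shear (6 mm plate): yield φR_n = 1.0×0.6×300×6×182 = 196.6 kN; rupture φR_n = 0.75×0.6×450×6×182 = 221.1 kN; take 196.6 kN (yield).
Governing: min(277.9, 196.6) = 196.6 kN → base-metal shear.

196.6 kN (base-metal shear governs)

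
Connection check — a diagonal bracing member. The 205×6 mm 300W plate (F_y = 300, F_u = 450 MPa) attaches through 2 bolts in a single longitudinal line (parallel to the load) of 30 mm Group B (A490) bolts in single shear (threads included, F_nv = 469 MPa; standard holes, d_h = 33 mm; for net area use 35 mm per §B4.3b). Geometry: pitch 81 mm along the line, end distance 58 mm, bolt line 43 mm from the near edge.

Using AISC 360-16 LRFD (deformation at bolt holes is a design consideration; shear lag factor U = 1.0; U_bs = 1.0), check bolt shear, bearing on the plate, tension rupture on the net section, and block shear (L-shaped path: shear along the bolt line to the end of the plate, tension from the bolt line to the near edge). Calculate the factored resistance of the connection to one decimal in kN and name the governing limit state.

Bolt shear: A_b = π(30)²/4 = 706.86 mm². φR_n = 0.75 × 469 × 706.86 × 2 × 1 = 497.3 kN.
Bearing (6 mm plate, F_u = 450 MPa): end bolts L_c = 58 − 33/2 = 41.5, R_n = min(1.2×41.5×6×450, 2.4×30×6×450) = 134.46 kN/bolt; interior L_c = 81 − 33 = 48, R_n = 155.52 kN/bolt. φR_n = 0.75 × (1×134.46 + 1×155.52) = 217.5 kN.
Tension rupture (net): A_n = (205 − 1×35)×6 = 1020 mm² (U = 1.0, A_e = A_n). φR_n = 0.75 × 450 × 1020 = 344.3 kN.
Block shear: shear path 1×[58+1×81] = 1×139 mm, A_gv = 834, A_nv = 1×(139 − 1.5×35)×6 = 519 mm²; tension to near edge: (43 − 0.5×35)×6 = 153 mm². R_n = min(0.6×450×519, 0.6×300×834) + 1.0×450×153 = min(140.13, 150.12) + 68.85 = 208.98 kN. φR_n = 0.75 × 208.98 = 156.7 kN.
Governing: min(497.3, 217.5, 344.3, 156.7) = 156.7 kN → block shear.

156.7 kN (block shear governs)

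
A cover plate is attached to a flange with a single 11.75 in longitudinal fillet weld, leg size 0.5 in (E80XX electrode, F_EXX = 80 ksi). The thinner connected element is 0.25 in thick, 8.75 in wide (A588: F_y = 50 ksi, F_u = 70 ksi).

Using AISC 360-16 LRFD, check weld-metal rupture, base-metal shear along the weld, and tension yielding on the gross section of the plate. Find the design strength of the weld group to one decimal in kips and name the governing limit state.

88.1 kips (base-metal shear governs)

Weld metal: throat = 0.707×0.5 = 0.3535 in, L = 11.75 in. φR_n = 0.75 × 0.6 × 80 × 0.3535 × 11.75 = 149.5 kips.
Base metal shear (0.25 in plate): yield φR_n = 1.0×0.6×50×0.25×11.75 = 88.1 kips; rupture φR_n = 0.75×0.6×70×0.25×11.75 = 92.5 kips; take 88.1 kips (yield).
Tension yield (gross): A_g = 8.75×0.25 = 2.1875 in². φR_n = 0.90 × 50 × 2.1875 = 98.4 kips.
Governing: min(149.5, 88.1, 98.4) = 88.1 kips → base-metal shear.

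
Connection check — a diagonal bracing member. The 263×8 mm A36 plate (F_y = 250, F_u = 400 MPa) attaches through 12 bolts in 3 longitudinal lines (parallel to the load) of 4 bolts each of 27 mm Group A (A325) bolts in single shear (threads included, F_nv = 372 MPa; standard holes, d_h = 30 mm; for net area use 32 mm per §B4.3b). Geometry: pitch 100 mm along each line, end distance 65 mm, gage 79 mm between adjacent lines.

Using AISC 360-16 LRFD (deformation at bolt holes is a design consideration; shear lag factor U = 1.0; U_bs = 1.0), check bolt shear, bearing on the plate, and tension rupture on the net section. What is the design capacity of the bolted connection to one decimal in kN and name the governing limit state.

400.8 kN (net-section rupture governs)

Bolt shear: A_b = π(27)²/4 = 572.56 mm². φR_n = 0.75 × 372 × 572.56 × 12 × 1 = 1916.9 kN.
Bearing (8 mm plate, F_u = 400 MPa): end bolts L_c = 65 − 30/2 = 50, R_n = min(1.2×50×8×400, 2.4×27×8×400) = 192 kN/bolt; interior L_c = 100 − 30 = 70, R_n = 207.36 kN/bolt. φR_n = 0.75 × (3×192 + 9×207.36) = 1831.7 kN.
Tension rupture (net): A_n = (263 − 3×32)×8 = 1336 mm² (U = 1.0, A_e = A_n). φR_n = 0.75 × 400 × 1336 = 400.8 kN.
Governing: min(1916.9, 1831.7, 400.8) = 400.8 kN → net-section rupture.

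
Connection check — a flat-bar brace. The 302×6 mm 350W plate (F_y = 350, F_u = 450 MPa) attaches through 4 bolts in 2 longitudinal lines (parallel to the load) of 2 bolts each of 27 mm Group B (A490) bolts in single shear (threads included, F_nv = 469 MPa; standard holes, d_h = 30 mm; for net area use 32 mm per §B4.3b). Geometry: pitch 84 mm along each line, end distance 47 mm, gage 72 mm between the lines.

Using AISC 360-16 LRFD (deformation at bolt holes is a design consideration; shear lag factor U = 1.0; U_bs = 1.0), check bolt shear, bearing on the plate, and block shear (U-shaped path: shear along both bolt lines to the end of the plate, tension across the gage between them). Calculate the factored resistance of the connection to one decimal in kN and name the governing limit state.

282.7 kN (block shear governs)

Bolt shear: A_b = π(27)²/4 = 572.56 mm². φR_n = 0.75 × 469 × 572.56 × 4 × 1 = 805.6 kN.
Bearing (6 mm plate, F_u = 450 MPa): end bolts L_c = 47 − 30/2 = 32, R_n = min(1.2×32×6×450, 2.4×27×6×450) = 103.68 kN/bolt; interior L_c = 84 − 30 = 54, R_n = 174.96 kN/bolt. φR_n = 0.75 × (2×103.68 + 2×174.96) = 418.0 kN.
Block shear: shear path 2×[47+1×84] = 2×131 mm, A_gv = 1572, A_nv = 2×(131 − 1.5×32)×6 = 996 mm²; tension across gage: (72 − 1×32)×6 = 240 mm². R_n = min(0.6×450×996, 0.6×350×1572) + 1.0×450×240 = min(268.92, 330.12) + 108 = 376.92 kN. φR_n = 0.75 × 376.92 = 282.7 kN.
Governing: min(805.6, 418.0, 282.7) = 282.7 kN → block shear.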